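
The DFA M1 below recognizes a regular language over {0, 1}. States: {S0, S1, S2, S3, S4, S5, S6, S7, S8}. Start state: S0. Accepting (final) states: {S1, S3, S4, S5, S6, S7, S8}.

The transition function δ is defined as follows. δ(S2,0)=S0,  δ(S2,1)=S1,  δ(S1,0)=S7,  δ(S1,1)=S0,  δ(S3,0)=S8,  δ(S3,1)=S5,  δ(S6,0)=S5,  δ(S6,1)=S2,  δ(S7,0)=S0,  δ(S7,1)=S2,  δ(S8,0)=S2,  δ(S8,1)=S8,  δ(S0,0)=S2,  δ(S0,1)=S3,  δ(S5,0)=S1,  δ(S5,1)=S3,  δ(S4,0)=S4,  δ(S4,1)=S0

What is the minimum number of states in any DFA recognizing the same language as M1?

7

Reachable states from the start: {S0,S1,S2,S3,S5,S7,S8}. Unreachable: {S4,S6} — drop them.
Start with accepting vs non-accepting: {S1,S3,S5,S7,S8} | {S0,S2}.
Split {S1,S3,S5,S7,S8} by δ(·,0) → {S1,S3,S5} and {S7,S8}.
Split {S1,S3,S5} by δ(·,0) → {S1,S3} and {S5}.
On input 1, block {S1,S3} splits into {S1} and {S3}.
On input 1, block {S0,S2} splits into {S0} and {S2}.
On input 0, block {S7,S8} splits into {S7} and {S8}.
The partition is now stable with 7 blocks: {S1} | {S0} | {S7} | {S5} | {S3} | {S2} | {S8}.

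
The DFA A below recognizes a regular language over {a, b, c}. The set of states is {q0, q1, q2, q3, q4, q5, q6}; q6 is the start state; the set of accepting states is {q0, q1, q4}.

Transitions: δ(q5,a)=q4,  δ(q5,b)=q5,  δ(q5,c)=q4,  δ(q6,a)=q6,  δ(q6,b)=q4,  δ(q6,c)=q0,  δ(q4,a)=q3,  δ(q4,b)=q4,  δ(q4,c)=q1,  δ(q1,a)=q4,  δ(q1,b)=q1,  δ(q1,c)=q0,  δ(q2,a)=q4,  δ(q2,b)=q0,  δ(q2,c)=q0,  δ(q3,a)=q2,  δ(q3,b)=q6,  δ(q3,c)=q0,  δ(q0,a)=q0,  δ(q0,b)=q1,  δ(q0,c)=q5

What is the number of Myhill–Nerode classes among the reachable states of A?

Start with accepting vs non-accepting: {q0,q1,q4} | {q2,q3,q5,q6}.
Refine {q0,q1,q4} on symbol a: members go to different blocks, giving {q0,q1} and {q4}.
On input a, block {q0,q1} splits into {q0} and {q1}.
Refine {q2,q3,q5,q6} on symbol a: members go to different blocks, giving {q2,q5} and {q3,q6}.
Refine {q2,q5} on symbol b: members go to different blocks, giving {q2} and {q5}.
Split {q3,q6} by δ(·,a) → {q3} and {q6}.
Stable partition: {q0} | {q2} | {q4} | {q1} | {q3} | {q5} | {q6} — 7 equivalence classes.

7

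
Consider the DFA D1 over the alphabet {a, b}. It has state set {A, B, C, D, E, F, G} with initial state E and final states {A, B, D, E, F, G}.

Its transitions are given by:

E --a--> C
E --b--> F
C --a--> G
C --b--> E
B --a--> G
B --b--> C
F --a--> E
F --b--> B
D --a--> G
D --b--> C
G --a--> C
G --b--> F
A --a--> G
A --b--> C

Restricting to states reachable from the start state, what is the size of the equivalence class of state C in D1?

First remove the unreachable states {A,D}; 5 states remain.
P0 = {B,E,F,G} | {C}.
Refine {B,E,F,G} on symbol a: members go to different blocks, giving {B,F} and {E,G}.
On input b, block {B,F} splits into {B} and {F}.
The partition is now stable with 4 blocks: {B} | {C} | {E,G} | {F}.
The equivalence class containing C is {C}, of size 1.

1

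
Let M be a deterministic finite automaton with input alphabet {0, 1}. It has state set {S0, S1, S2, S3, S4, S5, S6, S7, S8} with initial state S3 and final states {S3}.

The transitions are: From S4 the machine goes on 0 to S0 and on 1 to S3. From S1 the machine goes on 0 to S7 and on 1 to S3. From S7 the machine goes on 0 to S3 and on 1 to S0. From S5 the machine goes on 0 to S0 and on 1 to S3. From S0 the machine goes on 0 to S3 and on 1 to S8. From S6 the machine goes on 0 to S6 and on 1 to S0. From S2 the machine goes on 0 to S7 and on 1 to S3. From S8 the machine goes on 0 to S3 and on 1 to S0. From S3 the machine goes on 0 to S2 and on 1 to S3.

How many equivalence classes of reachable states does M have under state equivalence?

States {S1,S4,S5,S6} cannot be reached from the start state, so discard them.
Initial partition by acceptance: {S3} | {S0,S2,S7,S8}.
Refine {S0,S2,S7,S8} on symbol 0: members go to different blocks, giving {S0,S7,S8} and {S2}.
Stable partition: {S3} | {S0,S7,S8} | {S2} — 3 equivalence classes.

3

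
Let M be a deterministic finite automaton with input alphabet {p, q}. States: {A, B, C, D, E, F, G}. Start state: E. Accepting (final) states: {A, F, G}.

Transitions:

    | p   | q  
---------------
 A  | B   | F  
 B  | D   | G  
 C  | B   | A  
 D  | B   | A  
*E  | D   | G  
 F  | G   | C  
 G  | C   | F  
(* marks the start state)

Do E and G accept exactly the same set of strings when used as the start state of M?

Start with accepting vs non-accepting: {A,F,G} | {B,C,D,E}.
Split {A,F,G} by δ(·,p) → {A,G} and {F}.
The partition is now stable with 3 blocks: {A,G} | {B,C,D,E} | {F}.
E and G end up in different blocks, so they are distinguishable. For instance, the string 'ε' is accepted from only G.

No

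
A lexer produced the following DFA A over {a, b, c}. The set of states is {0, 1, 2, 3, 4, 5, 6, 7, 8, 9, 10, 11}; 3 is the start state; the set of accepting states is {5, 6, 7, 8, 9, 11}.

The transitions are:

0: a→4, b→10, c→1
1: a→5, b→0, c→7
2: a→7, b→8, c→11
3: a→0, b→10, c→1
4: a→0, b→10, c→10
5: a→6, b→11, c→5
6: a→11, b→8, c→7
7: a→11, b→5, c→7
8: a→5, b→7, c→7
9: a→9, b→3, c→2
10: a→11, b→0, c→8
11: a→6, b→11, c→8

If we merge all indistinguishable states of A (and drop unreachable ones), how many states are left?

3

First remove the unreachable states {2,9}; 10 states remain.
P0 = {5,6,7,8,11} | {0,1,3,4,10}.
Split {0,1,3,4,10} by δ(·,a) → {0,3,4} and {1,10}.
The partition is now stable with 3 blocks: {5,6,7,8,11} | {0,3,4} | {1,10}.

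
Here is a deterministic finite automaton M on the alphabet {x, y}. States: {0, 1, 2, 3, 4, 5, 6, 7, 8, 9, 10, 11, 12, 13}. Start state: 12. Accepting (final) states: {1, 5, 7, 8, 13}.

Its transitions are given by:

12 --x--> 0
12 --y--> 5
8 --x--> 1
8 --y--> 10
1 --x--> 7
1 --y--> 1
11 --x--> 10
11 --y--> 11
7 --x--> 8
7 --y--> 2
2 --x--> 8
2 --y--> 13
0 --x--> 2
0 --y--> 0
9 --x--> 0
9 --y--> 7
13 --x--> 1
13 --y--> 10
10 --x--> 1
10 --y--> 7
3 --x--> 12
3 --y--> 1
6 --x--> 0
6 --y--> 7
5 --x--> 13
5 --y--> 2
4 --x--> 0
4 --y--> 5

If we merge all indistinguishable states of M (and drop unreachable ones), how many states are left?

First remove the unreachable states {3,4,6,9,11}; 9 states remain.
P0 = {1,5,7,8,13} | {0,2,10,12}.
Refine {1,5,7,8,13} on symbol y: members go to different blocks, giving {5,7,8,13} and {1}.
Split {5,7,8,13} by δ(·,x) → {5,7} and {8,13}.
On input x, block {0,2,10,12} splits into {0,12} and {2} and {10}.
Split {0,12} by δ(·,x) → {0} and {12}.
No further refinement is possible. Final partition (7 blocks): {5,7} | {0} | {1} | {8,13} | {2} | {10} | {12}.

7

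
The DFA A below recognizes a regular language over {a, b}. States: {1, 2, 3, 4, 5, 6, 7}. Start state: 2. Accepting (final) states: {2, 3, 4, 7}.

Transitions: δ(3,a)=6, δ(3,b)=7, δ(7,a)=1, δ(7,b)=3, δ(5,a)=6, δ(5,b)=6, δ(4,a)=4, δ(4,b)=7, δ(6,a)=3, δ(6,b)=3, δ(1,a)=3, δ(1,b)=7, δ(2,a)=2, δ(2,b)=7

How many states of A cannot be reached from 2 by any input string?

2

BFS from 2 reaches {1, 2, 3, 6, 7}; the 2 state(s) 4, 5 are never visited.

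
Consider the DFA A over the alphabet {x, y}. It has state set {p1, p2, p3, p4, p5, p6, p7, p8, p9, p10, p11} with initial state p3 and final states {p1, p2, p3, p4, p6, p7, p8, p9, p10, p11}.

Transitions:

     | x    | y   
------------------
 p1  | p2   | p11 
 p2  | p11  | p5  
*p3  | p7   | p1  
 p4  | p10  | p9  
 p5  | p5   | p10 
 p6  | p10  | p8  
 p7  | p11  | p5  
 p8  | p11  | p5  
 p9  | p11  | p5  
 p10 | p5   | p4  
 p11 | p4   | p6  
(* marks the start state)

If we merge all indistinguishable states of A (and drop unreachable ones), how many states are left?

7

Every state is reachable, so we keep all 11.
P0 = {p1,p2,p3,p4,p6,p7,p8,p9,p10,p11} | {p5}.
Refine {p1,p2,p3,p4,p6,p7,p8,p9,p10,p11} on symbol x: members go to different blocks, giving {p1,p2,p3,p4,p6,p7,p8,p9,p11} and {p10}.
Split {p1,p2,p3,p4,p6,p7,p8,p9,p11} by δ(·,x) → {p1,p2,p3,p7,p8,p9,p11} and {p4,p6}.
Refine {p1,p2,p3,p7,p8,p9,p11} on symbol x: members go to different blocks, giving {p1,p2,p3,p7,p8,p9} and {p11}.
Split {p1,p2,p3,p7,p8,p9} by δ(·,x) → {p2,p7,p8,p9} and {p1,p3}.
On input y, block {p1,p3} splits into {p1} and {p3}.
The partition is now stable with 7 blocks: {p2,p7,p8,p9} | {p5} | {p10} | {p4,p6} | {p11} | {p1} | {p3}.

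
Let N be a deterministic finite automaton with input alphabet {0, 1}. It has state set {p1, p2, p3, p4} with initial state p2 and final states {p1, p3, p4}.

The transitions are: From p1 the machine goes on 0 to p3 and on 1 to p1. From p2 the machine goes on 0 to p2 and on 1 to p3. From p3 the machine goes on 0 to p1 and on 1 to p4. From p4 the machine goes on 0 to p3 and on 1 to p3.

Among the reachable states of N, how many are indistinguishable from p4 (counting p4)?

Start with accepting vs non-accepting: {p1,p3,p4} | {p2}.
No further refinement is possible. Final partition (2 blocks): {p1,p3,p4} | {p2}.
State p4 belongs to the block {p1,p3,p4}, which has 3 states.

3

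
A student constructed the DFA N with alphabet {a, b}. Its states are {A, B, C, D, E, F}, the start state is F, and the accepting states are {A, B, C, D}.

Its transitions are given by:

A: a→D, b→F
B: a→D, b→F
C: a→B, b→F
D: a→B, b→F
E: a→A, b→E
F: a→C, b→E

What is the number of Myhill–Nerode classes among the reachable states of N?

Every state is reachable, so we keep all 6.
P0 = {A,B,C,D} | {E,F}.
The partition is now stable with 2 blocks: {A,B,C,D} | {E,F}.

2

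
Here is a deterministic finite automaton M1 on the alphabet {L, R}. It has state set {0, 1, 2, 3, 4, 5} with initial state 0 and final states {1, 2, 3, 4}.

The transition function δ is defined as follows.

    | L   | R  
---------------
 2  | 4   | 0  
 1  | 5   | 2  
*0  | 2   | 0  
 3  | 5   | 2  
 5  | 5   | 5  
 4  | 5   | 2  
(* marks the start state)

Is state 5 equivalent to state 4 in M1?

Reachable states from the start: {0,2,4,5}. Unreachable: {1,3} — drop them.
Start with accepting vs non-accepting: {2,4} | {0,5}.
Refine {2,4} on symbol L: members go to different blocks, giving {2} and {4}.
Split {0,5} by δ(·,L) → {0} and {5}.
No further refinement is possible. Final partition (4 blocks): {2} | {0} | {4} | {5}.
5 and 4 end up in different blocks, so they are distinguishable. For instance, the string 'ε' is accepted from only 4.

No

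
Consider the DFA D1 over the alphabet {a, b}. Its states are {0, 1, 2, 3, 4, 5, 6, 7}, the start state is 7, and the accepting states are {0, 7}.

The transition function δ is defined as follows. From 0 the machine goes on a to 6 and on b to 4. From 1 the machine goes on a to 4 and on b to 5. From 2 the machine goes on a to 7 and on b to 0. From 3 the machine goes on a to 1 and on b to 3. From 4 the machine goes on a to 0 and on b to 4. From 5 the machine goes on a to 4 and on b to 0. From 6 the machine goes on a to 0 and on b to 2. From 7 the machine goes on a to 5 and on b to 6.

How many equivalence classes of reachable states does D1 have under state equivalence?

6

States {1,3} cannot be reached from the start state, so discard them.
P0 = {0,7} | {2,4,5,6}.
Split {2,4,5,6} by δ(·,a) → {2,4,6} and {5}.
Split {0,7} by δ(·,a) → {0} and {7}.
On input a, block {2,4,6} splits into {4,6} and {2}.
Refine {4,6} on symbol b: members go to different blocks, giving {4} and {6}.
Stable partition: {0} | {4} | {5} | {7} | {2} | {6} — 6 equivalence classes.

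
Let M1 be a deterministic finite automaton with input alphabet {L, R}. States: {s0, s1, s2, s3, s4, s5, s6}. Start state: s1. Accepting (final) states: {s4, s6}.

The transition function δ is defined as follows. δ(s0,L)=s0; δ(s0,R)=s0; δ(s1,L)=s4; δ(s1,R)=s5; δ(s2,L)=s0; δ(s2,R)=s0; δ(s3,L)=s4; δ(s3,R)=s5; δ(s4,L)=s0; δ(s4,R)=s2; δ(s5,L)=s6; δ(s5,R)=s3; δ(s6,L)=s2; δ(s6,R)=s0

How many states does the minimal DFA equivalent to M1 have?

All states are reachable from the start state.
Start with accepting vs non-accepting: {s4,s6} | {s0,s1,s2,s3,s5}.
Refine {s0,s1,s2,s3,s5} on symbol L: members go to different blocks, giving {s1,s3,s5} and {s0,s2}.
Stable partition: {s4,s6} | {s1,s3,s5} | {s0,s2} — 3 equivalence classes.

3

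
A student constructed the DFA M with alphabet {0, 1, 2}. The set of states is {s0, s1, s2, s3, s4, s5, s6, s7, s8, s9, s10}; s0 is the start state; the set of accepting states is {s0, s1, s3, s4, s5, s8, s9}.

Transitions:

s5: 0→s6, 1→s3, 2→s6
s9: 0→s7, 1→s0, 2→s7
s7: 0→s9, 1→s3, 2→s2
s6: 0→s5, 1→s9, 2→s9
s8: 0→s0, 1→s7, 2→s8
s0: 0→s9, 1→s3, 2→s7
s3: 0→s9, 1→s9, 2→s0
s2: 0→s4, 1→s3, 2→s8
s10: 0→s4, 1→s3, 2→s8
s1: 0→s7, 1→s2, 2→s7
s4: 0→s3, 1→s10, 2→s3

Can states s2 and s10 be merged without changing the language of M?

States {s1,s5,s6} cannot be reached from the start state, so discard them.
Start with accepting vs non-accepting: {s0,s3,s4,s8,s9} | {s2,s7,s10}.
Refine {s0,s3,s4,s8,s9} on symbol 0: members go to different blocks, giving {s0,s3,s4,s8} and {s9}.
Split {s0,s3,s4,s8} by δ(·,0) → {s0,s3} and {s4,s8}.
Refine {s0,s3} on symbol 1: members go to different blocks, giving {s0} and {s3}.
Split {s2,s7,s10} by δ(·,0) → {s2,s10} and {s7}.
Refine {s4,s8} on symbol 0: members go to different blocks, giving {s4} and {s8}.
No further refinement is possible. Final partition (7 blocks): {s0} | {s2,s10} | {s9} | {s4} | {s3} | {s7} | {s8}.
s2 and s10 lie in the same block of the stable partition, so they are equivalent — no string distinguishes them.

Yes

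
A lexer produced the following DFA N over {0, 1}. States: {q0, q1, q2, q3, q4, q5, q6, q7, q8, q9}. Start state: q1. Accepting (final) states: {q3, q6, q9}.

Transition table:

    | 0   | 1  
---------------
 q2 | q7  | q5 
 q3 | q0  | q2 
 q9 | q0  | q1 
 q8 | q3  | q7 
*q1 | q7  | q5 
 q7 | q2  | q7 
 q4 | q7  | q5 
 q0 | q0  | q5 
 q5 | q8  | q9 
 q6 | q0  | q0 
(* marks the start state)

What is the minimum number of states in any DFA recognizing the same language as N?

First remove the unreachable states {q4,q6}; 8 states remain.
P0 = {q3,q9} | {q0,q1,q2,q5,q7,q8}.
Split {q0,q1,q2,q5,q7,q8} by δ(·,0) → {q0,q1,q2,q5,q7} and {q8}.
On input 0, block {q0,q1,q2,q5,q7} splits into {q0,q1,q2,q7} and {q5}.
On input 1, block {q0,q1,q2,q7} splits into {q0,q1,q2} and {q7}.
Split {q0,q1,q2} by δ(·,0) → {q1,q2} and {q0}.
No further refinement is possible. Final partition (6 blocks): {q3,q9} | {q1,q2} | {q8} | {q5} | {q7} | {q0}.

6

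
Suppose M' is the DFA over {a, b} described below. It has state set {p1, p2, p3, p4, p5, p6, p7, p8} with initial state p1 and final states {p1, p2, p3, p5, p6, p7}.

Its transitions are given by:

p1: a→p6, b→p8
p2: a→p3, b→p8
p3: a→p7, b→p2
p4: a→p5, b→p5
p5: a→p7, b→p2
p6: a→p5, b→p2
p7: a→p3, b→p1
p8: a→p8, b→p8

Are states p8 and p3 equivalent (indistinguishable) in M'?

First remove the unreachable states {p4}; 7 states remain.
Initial partition by acceptance: {p1,p2,p3,p5,p6,p7} | {p8}.
Split {p1,p2,p3,p5,p6,p7} by δ(·,b) → {p3,p5,p6,p7} and {p1,p2}.
The partition is now stable with 3 blocks: {p3,p5,p6,p7} | {p8} | {p1,p2}.
p8 and p3 end up in different blocks, so they are distinguishable. For instance, the string 'ε' is accepted from only p3.

No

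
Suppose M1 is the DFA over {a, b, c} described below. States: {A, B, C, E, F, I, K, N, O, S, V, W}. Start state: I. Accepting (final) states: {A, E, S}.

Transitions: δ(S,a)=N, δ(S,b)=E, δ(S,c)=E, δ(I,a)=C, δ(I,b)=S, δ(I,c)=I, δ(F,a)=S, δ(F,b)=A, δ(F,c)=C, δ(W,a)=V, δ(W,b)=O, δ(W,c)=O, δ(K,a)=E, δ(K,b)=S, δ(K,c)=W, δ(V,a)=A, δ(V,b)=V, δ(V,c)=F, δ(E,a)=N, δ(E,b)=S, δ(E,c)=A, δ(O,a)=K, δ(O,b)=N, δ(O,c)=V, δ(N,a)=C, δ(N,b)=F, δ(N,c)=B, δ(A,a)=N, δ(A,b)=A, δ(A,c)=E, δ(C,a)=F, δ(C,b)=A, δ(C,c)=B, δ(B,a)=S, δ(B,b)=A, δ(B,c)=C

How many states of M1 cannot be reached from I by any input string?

No path from I leads to K, O, V, W; the other 8 states are all reachable.

4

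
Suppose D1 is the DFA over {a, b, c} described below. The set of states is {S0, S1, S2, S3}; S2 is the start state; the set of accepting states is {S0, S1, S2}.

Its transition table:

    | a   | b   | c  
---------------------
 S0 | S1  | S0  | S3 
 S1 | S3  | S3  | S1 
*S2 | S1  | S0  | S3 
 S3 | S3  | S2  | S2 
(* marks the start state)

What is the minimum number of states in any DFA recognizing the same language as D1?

3

Every state is reachable, so we keep all 4.
Initial partition by acceptance: {S0,S1,S2} | {S3}.
On input a, block {S0,S1,S2} splits into {S0,S2} and {S1}.
No further refinement is possible. Final partition (3 blocks): {S0,S2} | {S3} | {S1}.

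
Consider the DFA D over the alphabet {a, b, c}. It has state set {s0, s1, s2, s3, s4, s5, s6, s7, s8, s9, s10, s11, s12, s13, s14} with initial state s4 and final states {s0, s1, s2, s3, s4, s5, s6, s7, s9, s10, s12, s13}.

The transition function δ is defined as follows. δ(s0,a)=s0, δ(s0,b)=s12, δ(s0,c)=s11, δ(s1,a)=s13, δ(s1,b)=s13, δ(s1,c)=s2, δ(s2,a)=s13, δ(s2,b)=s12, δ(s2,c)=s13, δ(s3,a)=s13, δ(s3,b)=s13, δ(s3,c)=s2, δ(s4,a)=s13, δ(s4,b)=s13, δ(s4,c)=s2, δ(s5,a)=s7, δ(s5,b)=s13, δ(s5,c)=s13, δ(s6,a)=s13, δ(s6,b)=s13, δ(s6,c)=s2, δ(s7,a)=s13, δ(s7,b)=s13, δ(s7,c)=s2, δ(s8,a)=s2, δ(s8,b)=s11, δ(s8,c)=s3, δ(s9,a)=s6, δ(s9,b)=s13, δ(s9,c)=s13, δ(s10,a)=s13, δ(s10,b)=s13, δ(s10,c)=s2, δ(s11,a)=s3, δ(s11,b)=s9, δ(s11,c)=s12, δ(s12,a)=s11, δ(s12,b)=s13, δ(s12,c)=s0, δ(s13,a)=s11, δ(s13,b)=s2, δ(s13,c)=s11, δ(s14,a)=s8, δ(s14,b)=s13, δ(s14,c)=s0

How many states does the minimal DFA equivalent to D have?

7

States {s1,s5,s7,s8,s10,s14} cannot be reached from the start state, so discard them.
Start with accepting vs non-accepting: {s0,s2,s3,s4,s6,s9,s12,s13} | {s11}.
Split {s0,s2,s3,s4,s6,s9,s12,s13} by δ(·,a) → {s0,s2,s3,s4,s6,s9} and {s12,s13}.
Refine {s0,s2,s3,s4,s6,s9} on symbol a: members go to different blocks, giving {s2,s3,s4,s6} and {s0,s9}.
Split {s2,s3,s4,s6} by δ(·,c) → {s3,s4,s6} and {s2}.
Refine {s12,s13} on symbol b: members go to different blocks, giving {s12} and {s13}.
Split {s0,s9} by δ(·,a) → {s0} and {s9}.
The partition is now stable with 7 blocks: {s3,s4,s6} | {s11} | {s12} | {s0} | {s2} | {s13} | {s9}.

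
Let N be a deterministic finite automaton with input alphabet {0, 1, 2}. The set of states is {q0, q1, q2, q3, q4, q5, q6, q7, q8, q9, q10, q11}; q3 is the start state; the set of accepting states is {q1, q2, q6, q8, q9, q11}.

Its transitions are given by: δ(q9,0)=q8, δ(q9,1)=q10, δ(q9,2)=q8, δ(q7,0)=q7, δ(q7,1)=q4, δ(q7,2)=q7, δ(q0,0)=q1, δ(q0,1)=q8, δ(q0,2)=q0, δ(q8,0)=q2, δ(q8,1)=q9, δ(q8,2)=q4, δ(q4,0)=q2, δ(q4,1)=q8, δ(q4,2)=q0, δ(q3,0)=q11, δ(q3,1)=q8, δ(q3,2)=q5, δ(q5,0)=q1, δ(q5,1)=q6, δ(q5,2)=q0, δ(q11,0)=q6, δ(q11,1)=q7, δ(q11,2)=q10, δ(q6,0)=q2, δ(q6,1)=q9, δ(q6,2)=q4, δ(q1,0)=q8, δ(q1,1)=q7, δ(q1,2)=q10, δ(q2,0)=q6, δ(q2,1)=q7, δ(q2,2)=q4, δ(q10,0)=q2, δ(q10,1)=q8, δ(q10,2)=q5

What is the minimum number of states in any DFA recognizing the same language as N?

5

Start with accepting vs non-accepting: {q1,q2,q6,q8,q9,q11} | {q0,q3,q4,q5,q7,q10}.
On input 1, block {q1,q2,q6,q8,q9,q11} splits into {q1,q2,q9,q11} and {q6,q8}.
Refine {q1,q2,q9,q11} on symbol 2: members go to different blocks, giving {q1,q2,q11} and {q9}.
On input 0, block {q0,q3,q4,q5,q7,q10} splits into {q0,q3,q4,q5,q10} and {q7}.
No further refinement is possible. Final partition (5 blocks): {q1,q2,q11} | {q0,q3,q4,q5,q10} | {q6,q8} | {q9} | {q7}.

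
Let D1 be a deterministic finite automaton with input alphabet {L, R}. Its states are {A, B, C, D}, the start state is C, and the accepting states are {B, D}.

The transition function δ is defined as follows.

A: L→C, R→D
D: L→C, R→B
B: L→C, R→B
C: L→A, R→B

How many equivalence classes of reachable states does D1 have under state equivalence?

2

All states are reachable from the start state.
Initial partition by acceptance: {B,D} | {A,C}.
Stable partition: {B,D} | {A,C} — 2 equivalence classes.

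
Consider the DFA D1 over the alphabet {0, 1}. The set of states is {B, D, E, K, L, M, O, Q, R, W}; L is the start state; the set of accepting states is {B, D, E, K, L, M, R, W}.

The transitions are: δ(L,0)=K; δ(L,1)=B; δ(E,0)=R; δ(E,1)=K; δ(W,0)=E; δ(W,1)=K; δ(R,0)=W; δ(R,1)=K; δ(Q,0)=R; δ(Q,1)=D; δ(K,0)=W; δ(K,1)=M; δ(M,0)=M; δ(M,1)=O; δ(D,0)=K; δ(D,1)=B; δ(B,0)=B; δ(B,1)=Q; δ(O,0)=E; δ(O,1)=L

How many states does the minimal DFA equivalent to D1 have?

All states are reachable from the start state.
P0 = {B,D,E,K,L,M,R,W} | {O,Q}.
Refine {B,D,E,K,L,M,R,W} on symbol 1: members go to different blocks, giving {D,E,K,L,R,W} and {B,M}.
On input 1, block {D,E,K,L,R,W} splits into {D,K,L} and {E,R,W}.
Split {D,K,L} by δ(·,0) → {D,L} and {K}.
The partition is now stable with 5 blocks: {D,L} | {O,Q} | {B,M} | {E,R,W} | {K}.

5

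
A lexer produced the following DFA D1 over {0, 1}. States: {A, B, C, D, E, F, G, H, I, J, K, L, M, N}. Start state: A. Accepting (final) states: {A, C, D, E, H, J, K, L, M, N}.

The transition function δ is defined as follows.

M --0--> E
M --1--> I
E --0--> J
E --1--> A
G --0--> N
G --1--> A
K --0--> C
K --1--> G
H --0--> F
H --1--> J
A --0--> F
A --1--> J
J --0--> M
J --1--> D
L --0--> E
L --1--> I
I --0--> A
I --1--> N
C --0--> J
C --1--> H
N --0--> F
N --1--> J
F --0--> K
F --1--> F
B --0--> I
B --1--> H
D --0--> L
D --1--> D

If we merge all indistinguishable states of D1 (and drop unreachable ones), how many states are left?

First remove the unreachable states {B}; 13 states remain.
P0 = {A,C,D,E,H,J,K,L,M,N} | {F,G,I}.
Split {A,C,D,E,H,J,K,L,M,N} by δ(·,0) → {C,D,E,J,K,L,M} and {A,H,N}.
Refine {C,D,E,J,K,L,M} on symbol 1: members go to different blocks, giving {K,L,M} and {C,E} and {D,J}.
Refine {F,G,I} on symbol 0: members go to different blocks, giving {G,I} and {F}.
No further refinement is possible. Final partition (6 blocks): {K,L,M} | {G,I} | {A,H,N} | {C,E} | {D,J} | {F}.

6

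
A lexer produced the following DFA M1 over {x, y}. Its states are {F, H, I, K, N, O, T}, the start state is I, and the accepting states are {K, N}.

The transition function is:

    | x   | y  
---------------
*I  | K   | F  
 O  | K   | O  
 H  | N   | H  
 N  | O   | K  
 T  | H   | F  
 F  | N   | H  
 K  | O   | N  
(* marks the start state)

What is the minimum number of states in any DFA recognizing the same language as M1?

Reachable states from the start: {F,H,I,K,N,O}. Unreachable: {T} — drop them.
Start with accepting vs non-accepting: {K,N} | {F,H,I,O}.
No further refinement is possible. Final partition (2 blocks): {K,N} | {F,H,I,O}.

2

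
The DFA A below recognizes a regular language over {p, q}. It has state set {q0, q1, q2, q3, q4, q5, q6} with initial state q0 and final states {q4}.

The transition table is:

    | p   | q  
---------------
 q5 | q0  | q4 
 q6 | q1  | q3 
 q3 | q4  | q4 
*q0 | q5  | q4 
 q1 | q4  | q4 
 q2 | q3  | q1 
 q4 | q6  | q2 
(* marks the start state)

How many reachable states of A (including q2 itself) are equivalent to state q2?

P0 = {q4} | {q0,q1,q2,q3,q5,q6}.
Refine {q0,q1,q2,q3,q5,q6} on symbol p: members go to different blocks, giving {q0,q2,q5,q6} and {q1,q3}.
Refine {q0,q2,q5,q6} on symbol p: members go to different blocks, giving {q0,q5} and {q2,q6}.
Stable partition: {q4} | {q0,q5} | {q1,q3} | {q2,q6} — 4 equivalence classes.
State q2 belongs to the block {q2,q6}, which has 2 states.

2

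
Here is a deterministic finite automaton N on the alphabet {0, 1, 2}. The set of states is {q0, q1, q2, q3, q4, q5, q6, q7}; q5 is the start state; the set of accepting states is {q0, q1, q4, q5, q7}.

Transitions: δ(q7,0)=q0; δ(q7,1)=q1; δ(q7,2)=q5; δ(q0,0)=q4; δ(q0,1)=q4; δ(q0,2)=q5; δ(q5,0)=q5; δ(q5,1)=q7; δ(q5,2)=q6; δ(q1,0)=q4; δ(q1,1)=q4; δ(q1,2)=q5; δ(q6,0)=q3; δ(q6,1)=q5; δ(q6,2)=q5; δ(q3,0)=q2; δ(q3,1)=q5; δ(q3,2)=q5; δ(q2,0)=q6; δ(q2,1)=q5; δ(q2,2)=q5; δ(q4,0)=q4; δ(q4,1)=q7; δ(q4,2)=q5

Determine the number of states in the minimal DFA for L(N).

3

Start with accepting vs non-accepting: {q0,q1,q4,q5,q7} | {q2,q3,q6}.
Split {q0,q1,q4,q5,q7} by δ(·,2) → {q0,q1,q4,q7} and {q5}.
No further refinement is possible. Final partition (3 blocks): {q0,q1,q4,q7} | {q2,q3,q6} | {q5}.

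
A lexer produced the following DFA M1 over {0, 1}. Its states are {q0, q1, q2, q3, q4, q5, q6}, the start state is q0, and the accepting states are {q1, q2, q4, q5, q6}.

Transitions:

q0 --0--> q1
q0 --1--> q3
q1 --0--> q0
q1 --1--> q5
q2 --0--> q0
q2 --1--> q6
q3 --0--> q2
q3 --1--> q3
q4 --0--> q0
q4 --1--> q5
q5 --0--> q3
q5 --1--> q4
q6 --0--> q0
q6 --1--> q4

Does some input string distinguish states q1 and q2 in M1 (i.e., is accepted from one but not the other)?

No

P0 = {q1,q2,q4,q5,q6} | {q0,q3}.
The partition is now stable with 2 blocks: {q1,q2,q4,q5,q6} | {q0,q3}.
q1 and q2 lie in the same block of the stable partition, so they are equivalent — no string distinguishes them.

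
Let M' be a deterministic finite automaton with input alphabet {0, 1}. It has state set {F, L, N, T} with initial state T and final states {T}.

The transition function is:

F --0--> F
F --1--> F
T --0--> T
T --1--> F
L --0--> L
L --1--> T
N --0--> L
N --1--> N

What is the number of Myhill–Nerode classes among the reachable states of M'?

2

States {L,N} cannot be reached from the start state, so discard them.
Start with accepting vs non-accepting: {T} | {F}.
The partition is now stable with 2 blocks: {T} | {F}.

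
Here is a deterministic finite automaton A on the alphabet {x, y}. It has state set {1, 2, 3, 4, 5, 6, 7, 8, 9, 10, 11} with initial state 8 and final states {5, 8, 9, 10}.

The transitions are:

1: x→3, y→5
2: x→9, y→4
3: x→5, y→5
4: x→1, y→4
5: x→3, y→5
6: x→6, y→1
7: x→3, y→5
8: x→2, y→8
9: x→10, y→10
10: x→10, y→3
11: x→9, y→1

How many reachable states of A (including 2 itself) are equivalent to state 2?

Reachable states from the start: {1,2,3,4,5,8,9,10}. Unreachable: {6,7,11} — drop them.
Start with accepting vs non-accepting: {5,8,9,10} | {1,2,3,4}.
On input x, block {5,8,9,10} splits into {5,8} and {9,10}.
Split {1,2,3,4} by δ(·,x) → {1,4} and {2} and {3}.
Split {5,8} by δ(·,x) → {5} and {8}.
On input x, block {1,4} splits into {1} and {4}.
On input y, block {9,10} splits into {9} and {10}.
No further refinement is possible. Final partition (8 blocks): {5} | {1} | {9} | {2} | {3} | {8} | {4} | {10}.
The equivalence class containing 2 is {2}, of size 1.

1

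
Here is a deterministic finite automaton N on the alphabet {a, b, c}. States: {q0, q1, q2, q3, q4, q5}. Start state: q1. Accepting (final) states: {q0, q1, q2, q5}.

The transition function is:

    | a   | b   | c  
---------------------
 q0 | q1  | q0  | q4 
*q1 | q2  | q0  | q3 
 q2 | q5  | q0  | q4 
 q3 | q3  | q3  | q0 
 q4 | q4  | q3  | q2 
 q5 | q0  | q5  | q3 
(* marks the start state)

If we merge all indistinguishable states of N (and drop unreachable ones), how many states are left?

2

Initial partition by acceptance: {q0,q1,q2,q5} | {q3,q4}.
Stable partition: {q0,q1,q2,q5} | {q3,q4} — 2 equivalence classes.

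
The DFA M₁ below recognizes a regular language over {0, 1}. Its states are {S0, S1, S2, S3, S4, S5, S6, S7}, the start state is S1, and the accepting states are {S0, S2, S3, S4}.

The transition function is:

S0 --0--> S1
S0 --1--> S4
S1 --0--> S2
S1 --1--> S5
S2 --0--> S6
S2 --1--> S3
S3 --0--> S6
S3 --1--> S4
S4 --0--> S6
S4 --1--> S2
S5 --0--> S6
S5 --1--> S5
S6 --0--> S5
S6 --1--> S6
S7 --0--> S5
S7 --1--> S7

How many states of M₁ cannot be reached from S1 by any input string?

BFS from S1 reaches {S1, S2, S3, S4, S5, S6}; the 2 state(s) S0, S7 are never visited.

2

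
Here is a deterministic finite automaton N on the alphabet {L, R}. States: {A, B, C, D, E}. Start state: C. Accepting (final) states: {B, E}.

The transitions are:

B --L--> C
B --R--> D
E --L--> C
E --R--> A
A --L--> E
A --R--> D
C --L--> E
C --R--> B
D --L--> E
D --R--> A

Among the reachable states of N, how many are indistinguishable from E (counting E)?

2

Start with accepting vs non-accepting: {B,E} | {A,C,D}.
On input R, block {A,C,D} splits into {A,D} and {C}.
Stable partition: {B,E} | {A,D} | {C} — 3 equivalence classes.
The equivalence class containing E is {B,E}, of size 2.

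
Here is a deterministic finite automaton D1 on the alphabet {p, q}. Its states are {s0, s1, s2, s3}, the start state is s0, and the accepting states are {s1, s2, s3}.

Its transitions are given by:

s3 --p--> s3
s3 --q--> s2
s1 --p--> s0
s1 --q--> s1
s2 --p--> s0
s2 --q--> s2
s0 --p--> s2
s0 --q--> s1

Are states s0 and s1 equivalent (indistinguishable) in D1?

No

First remove the unreachable states {s3}; 3 states remain.
Start with accepting vs non-accepting: {s1,s2} | {s0}.
No further refinement is possible. Final partition (2 blocks): {s1,s2} | {s0}.
s0 and s1 end up in different blocks, so they are distinguishable. For instance, the string 'ε' is accepted from only s1.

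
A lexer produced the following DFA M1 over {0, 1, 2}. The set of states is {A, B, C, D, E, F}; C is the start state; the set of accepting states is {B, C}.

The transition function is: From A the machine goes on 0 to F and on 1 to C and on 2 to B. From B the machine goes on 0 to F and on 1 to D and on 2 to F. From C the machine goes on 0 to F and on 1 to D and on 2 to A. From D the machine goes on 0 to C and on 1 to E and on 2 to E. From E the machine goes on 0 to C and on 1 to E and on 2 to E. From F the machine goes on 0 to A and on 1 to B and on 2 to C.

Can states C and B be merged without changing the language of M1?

Yes

Initial partition by acceptance: {B,C} | {A,D,E,F}.
Refine {A,D,E,F} on symbol 0: members go to different blocks, giving {A,F} and {D,E}.
No further refinement is possible. Final partition (3 blocks): {B,C} | {A,F} | {D,E}.
C and B lie in the same block of the stable partition, so they are equivalent — no string distinguishes them.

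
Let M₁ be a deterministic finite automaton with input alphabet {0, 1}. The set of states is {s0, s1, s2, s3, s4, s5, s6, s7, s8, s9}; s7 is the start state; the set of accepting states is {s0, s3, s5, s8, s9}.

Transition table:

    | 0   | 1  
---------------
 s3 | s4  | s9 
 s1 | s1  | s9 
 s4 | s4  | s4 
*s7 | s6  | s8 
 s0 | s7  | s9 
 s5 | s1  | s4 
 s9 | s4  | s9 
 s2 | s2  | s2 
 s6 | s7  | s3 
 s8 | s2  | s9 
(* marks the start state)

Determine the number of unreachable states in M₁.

3

Starting at s7 and following transitions, the reachable set is {s2, s3, s4, s6, s7, s8, s9}. That leaves s0, s1, s5 unreachable — 3 in total.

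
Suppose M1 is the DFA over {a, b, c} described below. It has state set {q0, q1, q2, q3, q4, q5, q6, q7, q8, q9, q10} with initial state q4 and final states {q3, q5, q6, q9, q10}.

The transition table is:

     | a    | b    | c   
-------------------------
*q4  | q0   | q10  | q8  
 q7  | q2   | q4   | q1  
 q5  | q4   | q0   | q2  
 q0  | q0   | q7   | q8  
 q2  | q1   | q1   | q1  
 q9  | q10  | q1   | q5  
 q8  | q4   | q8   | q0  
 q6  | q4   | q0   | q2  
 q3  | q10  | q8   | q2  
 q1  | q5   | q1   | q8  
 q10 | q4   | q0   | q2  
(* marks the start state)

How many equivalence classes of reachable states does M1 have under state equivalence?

7

States {q3,q6,q9} cannot be reached from the start state, so discard them.
Start with accepting vs non-accepting: {q5,q10} | {q0,q1,q2,q4,q7,q8}.
Refine {q0,q1,q2,q4,q7,q8} on symbol a: members go to different blocks, giving {q0,q2,q4,q7,q8} and {q1}.
Refine {q0,q2,q4,q7,q8} on symbol a: members go to different blocks, giving {q0,q4,q7,q8} and {q2}.
On input a, block {q0,q4,q7,q8} splits into {q0,q4,q8} and {q7}.
Split {q0,q4,q8} by δ(·,b) → {q0} and {q4} and {q8}.
No further refinement is possible. Final partition (7 blocks): {q5,q10} | {q0} | {q1} | {q2} | {q7} | {q4} | {q8}.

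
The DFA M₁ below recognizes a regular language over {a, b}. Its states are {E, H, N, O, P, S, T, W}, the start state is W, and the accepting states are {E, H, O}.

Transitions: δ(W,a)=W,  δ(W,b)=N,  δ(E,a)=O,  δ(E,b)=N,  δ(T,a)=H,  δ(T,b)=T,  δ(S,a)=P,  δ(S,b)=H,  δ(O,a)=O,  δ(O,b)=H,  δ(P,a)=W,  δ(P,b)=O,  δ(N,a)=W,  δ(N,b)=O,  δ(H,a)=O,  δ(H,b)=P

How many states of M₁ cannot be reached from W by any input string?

3

BFS from W reaches {H, N, O, P, W}; the 3 state(s) E, S, T are never visited.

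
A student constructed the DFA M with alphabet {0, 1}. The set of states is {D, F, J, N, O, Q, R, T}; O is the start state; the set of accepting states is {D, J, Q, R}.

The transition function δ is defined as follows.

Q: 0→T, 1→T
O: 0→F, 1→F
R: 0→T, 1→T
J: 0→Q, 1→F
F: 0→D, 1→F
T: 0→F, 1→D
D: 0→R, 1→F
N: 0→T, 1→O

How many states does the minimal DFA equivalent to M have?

5

States {J,N,Q} cannot be reached from the start state, so discard them.
P0 = {D,R} | {F,O,T}.
On input 0, block {D,R} splits into {R} and {D}.
Refine {F,O,T} on symbol 0: members go to different blocks, giving {O,T} and {F}.
Split {O,T} by δ(·,1) → {T} and {O}.
Stable partition: {R} | {T} | {D} | {F} | {O} — 5 equivalence classes.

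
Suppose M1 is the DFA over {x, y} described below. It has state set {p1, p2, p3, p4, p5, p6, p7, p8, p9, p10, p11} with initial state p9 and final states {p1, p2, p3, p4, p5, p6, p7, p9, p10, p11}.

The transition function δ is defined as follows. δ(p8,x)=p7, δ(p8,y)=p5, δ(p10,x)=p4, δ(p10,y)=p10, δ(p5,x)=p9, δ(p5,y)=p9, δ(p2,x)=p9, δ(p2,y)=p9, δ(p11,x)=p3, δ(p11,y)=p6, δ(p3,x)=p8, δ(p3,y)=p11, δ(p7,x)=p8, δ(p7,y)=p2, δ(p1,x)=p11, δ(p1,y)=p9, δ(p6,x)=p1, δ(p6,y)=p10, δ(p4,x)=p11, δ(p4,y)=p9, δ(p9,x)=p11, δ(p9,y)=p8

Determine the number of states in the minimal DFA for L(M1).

8

Initial partition by acceptance: {p1,p2,p3,p4,p5,p6,p7,p9,p10,p11} | {p8}.
On input x, block {p1,p2,p3,p4,p5,p6,p7,p9,p10,p11} splits into {p1,p2,p4,p5,p6,p9,p10,p11} and {p3,p7}.
Split {p1,p2,p4,p5,p6,p9,p10,p11} by δ(·,x) → {p1,p2,p4,p5,p6,p9,p10} and {p11}.
Refine {p1,p2,p4,p5,p6,p9,p10} on symbol x: members go to different blocks, giving {p2,p5,p6,p10} and {p1,p4,p9}.
Refine {p2,p5,p6,p10} on symbol y: members go to different blocks, giving {p2,p5} and {p6,p10}.
On input y, block {p3,p7} splits into {p3} and {p7}.
Split {p1,p4,p9} by δ(·,y) → {p1,p4} and {p9}.
Stable partition: {p2,p5} | {p8} | {p3} | {p11} | {p1,p4} | {p6,p10} | {p7} | {p9} — 8 equivalence classes.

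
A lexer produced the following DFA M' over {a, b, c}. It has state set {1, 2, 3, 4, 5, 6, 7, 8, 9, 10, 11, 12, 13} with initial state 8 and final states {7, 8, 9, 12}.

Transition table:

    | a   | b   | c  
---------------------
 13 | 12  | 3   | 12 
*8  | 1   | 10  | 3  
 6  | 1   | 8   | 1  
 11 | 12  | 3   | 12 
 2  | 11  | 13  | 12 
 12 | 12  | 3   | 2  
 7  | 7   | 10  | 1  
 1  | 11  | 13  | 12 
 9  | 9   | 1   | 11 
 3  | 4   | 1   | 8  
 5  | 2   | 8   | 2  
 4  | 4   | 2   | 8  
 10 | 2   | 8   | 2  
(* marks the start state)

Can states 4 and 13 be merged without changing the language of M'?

Reachable states from the start: {1,2,3,4,8,10,11,12,13}. Unreachable: {5,6,7,9} — drop them.
Initial partition by acceptance: {8,12} | {1,2,3,4,10,11,13}.
Refine {8,12} on symbol a: members go to different blocks, giving {8} and {12}.
On input a, block {1,2,3,4,10,11,13} splits into {1,2,3,4,10} and {11,13}.
Split {1,2,3,4,10} by δ(·,a) → {3,4,10} and {1,2}.
Split {3,4,10} by δ(·,a) → {3,4} and {10}.
Stable partition: {8} | {3,4} | {12} | {11,13} | {1,2} | {10} — 6 equivalence classes.
4 and 13 end up in different blocks, so they are distinguishable. For instance, the string 'a' is accepted from only 13.

No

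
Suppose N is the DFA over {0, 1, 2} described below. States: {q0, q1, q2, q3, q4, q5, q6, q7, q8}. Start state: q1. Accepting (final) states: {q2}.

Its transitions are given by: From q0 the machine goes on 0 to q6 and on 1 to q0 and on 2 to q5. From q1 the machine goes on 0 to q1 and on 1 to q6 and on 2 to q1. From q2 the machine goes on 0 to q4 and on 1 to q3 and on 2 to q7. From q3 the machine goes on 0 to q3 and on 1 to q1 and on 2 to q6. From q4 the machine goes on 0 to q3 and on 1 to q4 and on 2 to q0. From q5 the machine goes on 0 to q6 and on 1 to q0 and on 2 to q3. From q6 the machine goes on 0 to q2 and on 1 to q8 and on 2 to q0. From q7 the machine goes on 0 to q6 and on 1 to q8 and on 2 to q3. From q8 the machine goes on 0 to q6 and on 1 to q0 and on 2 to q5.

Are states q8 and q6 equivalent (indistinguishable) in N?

No

All states are reachable from the start state.
P0 = {q2} | {q0,q1,q3,q4,q5,q6,q7,q8}.
Refine {q0,q1,q3,q4,q5,q6,q7,q8} on symbol 0: members go to different blocks, giving {q0,q1,q3,q4,q5,q7,q8} and {q6}.
On input 0, block {q0,q1,q3,q4,q5,q7,q8} splits into {q0,q5,q7,q8} and {q1,q3,q4}.
Split {q0,q5,q7,q8} by δ(·,2) → {q0,q8} and {q5,q7}.
Split {q1,q3,q4} by δ(·,1) → {q3,q4} and {q1}.
Refine {q3,q4} on symbol 1: members go to different blocks, giving {q3} and {q4}.
No further refinement is possible. Final partition (7 blocks): {q2} | {q0,q8} | {q6} | {q3} | {q5,q7} | {q1} | {q4}.
q8 and q6 end up in different blocks, so they are distinguishable. For instance, the string '0' is accepted from only q6.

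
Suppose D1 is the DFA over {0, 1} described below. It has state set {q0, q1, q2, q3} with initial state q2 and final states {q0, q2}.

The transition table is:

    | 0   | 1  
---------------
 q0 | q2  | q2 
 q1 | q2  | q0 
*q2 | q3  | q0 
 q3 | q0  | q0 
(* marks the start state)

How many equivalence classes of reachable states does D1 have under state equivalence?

Reachable states from the start: {q0,q2,q3}. Unreachable: {q1} — drop them.
Start with accepting vs non-accepting: {q0,q2} | {q3}.
On input 0, block {q0,q2} splits into {q0} and {q2}.
No further refinement is possible. Final partition (3 blocks): {q0} | {q3} | {q2}.

3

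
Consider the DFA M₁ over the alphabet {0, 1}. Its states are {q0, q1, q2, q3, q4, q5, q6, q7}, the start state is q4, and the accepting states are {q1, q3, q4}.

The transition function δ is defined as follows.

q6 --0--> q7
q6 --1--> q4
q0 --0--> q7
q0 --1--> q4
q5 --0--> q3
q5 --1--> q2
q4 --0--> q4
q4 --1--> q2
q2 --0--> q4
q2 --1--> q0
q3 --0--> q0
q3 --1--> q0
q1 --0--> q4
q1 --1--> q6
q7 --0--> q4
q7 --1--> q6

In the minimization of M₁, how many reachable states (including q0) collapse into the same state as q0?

Reachable states from the start: {q0,q2,q4,q6,q7}. Unreachable: {q1,q3,q5} — drop them.
Start with accepting vs non-accepting: {q4} | {q0,q2,q6,q7}.
Refine {q0,q2,q6,q7} on symbol 0: members go to different blocks, giving {q0,q6} and {q2,q7}.
The partition is now stable with 3 blocks: {q4} | {q0,q6} | {q2,q7}.
State q0 belongs to the block {q0,q6}, which has 2 states.

2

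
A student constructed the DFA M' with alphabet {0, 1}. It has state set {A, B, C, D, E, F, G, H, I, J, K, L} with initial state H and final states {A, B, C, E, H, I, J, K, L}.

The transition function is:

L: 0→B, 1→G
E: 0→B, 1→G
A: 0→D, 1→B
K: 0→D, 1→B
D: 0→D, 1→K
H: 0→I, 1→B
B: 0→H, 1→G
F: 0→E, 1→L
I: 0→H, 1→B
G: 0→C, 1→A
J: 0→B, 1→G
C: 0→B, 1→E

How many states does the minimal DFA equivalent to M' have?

7

States {F,J,L} cannot be reached from the start state, so discard them.
Initial partition by acceptance: {A,B,C,E,H,I,K} | {D,G}.
On input 0, block {A,B,C,E,H,I,K} splits into {B,C,E,H,I} and {A,K}.
Refine {B,C,E,H,I} on symbol 1: members go to different blocks, giving {C,H,I} and {B,E}.
Split {C,H,I} by δ(·,0) → {H,I} and {C}.
Split {D,G} by δ(·,0) → {D} and {G}.
Refine {B,E} on symbol 0: members go to different blocks, giving {B} and {E}.
The partition is now stable with 7 blocks: {H,I} | {D} | {A,K} | {B} | {C} | {G} | {E}.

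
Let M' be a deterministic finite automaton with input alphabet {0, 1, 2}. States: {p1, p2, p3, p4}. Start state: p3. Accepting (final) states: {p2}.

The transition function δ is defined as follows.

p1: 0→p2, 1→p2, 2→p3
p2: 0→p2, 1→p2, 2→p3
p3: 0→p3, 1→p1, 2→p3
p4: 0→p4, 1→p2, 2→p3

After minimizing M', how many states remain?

First remove the unreachable states {p4}; 3 states remain.
Start with accepting vs non-accepting: {p2} | {p1,p3}.
On input 0, block {p1,p3} splits into {p1} and {p3}.
Stable partition: {p2} | {p1} | {p3} — 3 equivalence classes.

3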